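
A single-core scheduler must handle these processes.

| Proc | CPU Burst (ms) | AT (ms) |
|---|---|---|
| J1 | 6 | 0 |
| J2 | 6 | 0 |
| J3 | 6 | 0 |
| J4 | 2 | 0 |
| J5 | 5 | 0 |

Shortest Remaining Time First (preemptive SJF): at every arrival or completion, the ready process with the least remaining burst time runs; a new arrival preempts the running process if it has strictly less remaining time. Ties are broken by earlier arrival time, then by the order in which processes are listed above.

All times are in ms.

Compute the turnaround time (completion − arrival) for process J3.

25

Timeline: | J4 0-2 | J5 2-7 | J1 7-13 | J2 13-19 | J3 19-25 |
Completion: J1=13  J2=19  J3=25  J4=2  J5=7
Turnaround (C−A): J1=13  J2=19  J3=25  J4=2  J5=7
Turnaround(J3) = completion − arrival = 25 − 0 = 25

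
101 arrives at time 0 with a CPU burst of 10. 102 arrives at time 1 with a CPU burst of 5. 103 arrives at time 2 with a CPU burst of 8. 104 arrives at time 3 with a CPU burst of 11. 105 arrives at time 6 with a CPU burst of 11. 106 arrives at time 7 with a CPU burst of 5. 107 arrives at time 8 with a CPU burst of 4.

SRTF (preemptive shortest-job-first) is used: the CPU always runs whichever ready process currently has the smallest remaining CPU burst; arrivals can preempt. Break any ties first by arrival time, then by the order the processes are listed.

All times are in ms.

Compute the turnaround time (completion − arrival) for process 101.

32

Timeline: | 101 0-1 | 102 1-6 | 103 6-7 | 106 7-12 | 107 12-16 | 103 16-23 | 101 23-32 | 104 32-43 | 105 43-54 |
Completion: 101=32  102=6  103=23  104=43  105=54  106=12  107=16
Turnaround (C−A): 101=32  102=5  103=21  104=40  105=48  106=5  107=8
Turnaround(101) = completion − arrival = 32 − 0 = 32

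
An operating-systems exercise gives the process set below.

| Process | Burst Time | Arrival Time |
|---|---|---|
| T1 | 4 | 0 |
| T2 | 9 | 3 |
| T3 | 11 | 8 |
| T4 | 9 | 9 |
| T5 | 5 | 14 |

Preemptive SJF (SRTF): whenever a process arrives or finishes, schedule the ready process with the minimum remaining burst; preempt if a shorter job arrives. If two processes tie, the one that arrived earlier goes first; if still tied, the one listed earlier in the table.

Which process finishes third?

T5

Timeline: | T1 0-4 | T2 4-13 | T4 13-14 | T5 14-19 | T4 19-27 | T3 27-38 |
Completion: T1=4  T2=13  T3=38  T4=27  T5=19
Finish order: T1 → T2 → T5 → T4 → T3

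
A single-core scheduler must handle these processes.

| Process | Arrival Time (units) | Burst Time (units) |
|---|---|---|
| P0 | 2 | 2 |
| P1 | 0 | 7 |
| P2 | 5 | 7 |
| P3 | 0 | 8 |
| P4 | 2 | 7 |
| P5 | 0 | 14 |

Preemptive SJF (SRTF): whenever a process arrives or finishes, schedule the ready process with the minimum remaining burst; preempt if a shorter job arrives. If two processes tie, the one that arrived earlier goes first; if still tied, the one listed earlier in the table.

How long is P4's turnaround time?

14

Timeline: | P1 0-2 | P0 2-4 | P1 4-9 | P4 9-16 | P2 16-23 | P3 23-31 | P5 31-45 |
Completion: P0=4  P1=9  P2=23  P3=31  P4=16  P5=45
Turnaround (C−A): P0=2  P1=9  P2=18  P3=31  P4=14  P5=45
Turnaround(P4) = completion − arrival = 16 − 2 = 14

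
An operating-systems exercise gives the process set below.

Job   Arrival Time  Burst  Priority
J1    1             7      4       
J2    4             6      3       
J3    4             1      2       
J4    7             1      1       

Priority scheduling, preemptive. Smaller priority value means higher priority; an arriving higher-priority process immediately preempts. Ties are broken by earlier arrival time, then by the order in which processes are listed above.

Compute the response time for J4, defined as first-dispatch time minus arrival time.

0

Timeline: | idle 0-1 | J1 1-4 | J3 4-5 | J2 5-7 | J4 7-8 | J2 8-12 | J1 12-16 |
Completion: J1=16  J2=12  J3=5  J4=8
Response(J4) = first start − arrival = 7 − 7 = 0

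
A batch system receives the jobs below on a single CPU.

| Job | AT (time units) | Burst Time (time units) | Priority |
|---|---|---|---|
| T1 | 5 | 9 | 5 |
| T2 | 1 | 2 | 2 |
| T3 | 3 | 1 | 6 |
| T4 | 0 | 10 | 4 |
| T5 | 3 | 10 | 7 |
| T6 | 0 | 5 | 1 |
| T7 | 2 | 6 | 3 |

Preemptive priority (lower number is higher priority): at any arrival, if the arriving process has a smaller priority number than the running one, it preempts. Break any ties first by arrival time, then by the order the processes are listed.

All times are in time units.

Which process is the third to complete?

Timeline: | T6 0-5 | T2 5-7 | T7 7-13 | T4 13-23 | T1 23-32 | T3 32-33 | T5 33-43 |
Completion: T1=32  T2=7  T3=33  T4=23  T5=43  T6=5  T7=13
Turnaround (C−A): T1=27  T2=6  T3=30  T4=23  T5=40  T6=5  T7=11
Finish order: T6 → T2 → T7 → T4 → T1 → T3 → T5

T7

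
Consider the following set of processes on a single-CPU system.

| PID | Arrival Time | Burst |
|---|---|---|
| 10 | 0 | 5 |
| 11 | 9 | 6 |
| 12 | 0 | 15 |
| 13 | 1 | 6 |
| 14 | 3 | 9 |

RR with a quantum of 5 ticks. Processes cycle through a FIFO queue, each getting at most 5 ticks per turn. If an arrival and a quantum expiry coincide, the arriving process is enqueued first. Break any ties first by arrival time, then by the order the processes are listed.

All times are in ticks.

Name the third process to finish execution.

14

Gantt: | 10 0-5 | 12 5-10 | 13 10-15 | 14 15-20 | 11 20-25 | 12 25-30 | 13 30-31 | 14 31-35 | 11 35-36 | 12 36-41 |
Completion: 10=5  11=36  12=41  13=31  14=35
Turnaround (C−A): 10=5  11=27  12=41  13=30  14=32
Finish order: 10 → 13 → 14 → 11 → 12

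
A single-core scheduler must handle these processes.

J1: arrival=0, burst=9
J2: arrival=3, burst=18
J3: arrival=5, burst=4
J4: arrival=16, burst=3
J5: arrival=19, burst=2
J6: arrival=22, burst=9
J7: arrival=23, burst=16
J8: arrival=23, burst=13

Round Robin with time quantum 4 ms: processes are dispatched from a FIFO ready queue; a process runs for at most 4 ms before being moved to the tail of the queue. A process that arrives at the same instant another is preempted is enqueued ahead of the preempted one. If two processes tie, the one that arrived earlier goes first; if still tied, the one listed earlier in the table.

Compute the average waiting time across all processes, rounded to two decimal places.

21.25

Timeline: | J1 0-4 | J2 4-8 | J1 8-12 | J3 12-16 | J2 16-20 | J1 20-21 | J4 21-24 | J5 24-26 | J2 26-30 | J6 30-34 | J7 34-38 | J8 38-42 | J2 42-46 | J6 46-50 | J7 50-54 | J8 54-58 | J2 58-60 | J6 60-61 | J7 61-65 | J8 65-69 | J7 69-73 | J8 73-74 |
Completion: J1=21  J2=60  J3=16  J4=24  J5=26  J6=61  J7=73  J8=74
Waiting times: J1=12, J2=39, J3=7, J4=5, J5=5, J6=30, J7=34, J8=38
Average waiting = (12+39+7+5+5+30+34+38) / 8 = 170/8 = 21.25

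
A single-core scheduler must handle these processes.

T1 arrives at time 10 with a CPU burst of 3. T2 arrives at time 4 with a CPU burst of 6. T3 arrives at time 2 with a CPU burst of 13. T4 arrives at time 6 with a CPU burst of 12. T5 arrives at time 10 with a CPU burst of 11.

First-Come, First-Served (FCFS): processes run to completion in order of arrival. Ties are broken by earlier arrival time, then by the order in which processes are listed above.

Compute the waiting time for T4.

15

Gantt: | idle 0-2 | T3 2-15 | T2 15-21 | T4 21-33 | T1 33-36 | T5 36-47 |
Completion: T1=36  T2=21  T3=15  T4=33  T5=47
Waiting(T4) = turnaround − burst = 27 − 12 = 15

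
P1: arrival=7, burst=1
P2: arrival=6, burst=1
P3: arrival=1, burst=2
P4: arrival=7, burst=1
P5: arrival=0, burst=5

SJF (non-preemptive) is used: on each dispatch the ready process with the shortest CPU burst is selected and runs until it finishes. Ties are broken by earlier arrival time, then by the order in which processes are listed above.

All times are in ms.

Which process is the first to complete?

P5

Gantt: | P5 0-5 | P3 5-7 | P2 7-8 | P1 8-9 | P4 9-10 |
Completion: P1=9  P2=8  P3=7  P4=10  P5=5
Turnaround (C−A): P1=2  P2=2  P3=6  P4=3  P5=5
Finish order: P5 → P3 → P2 → P1 → P4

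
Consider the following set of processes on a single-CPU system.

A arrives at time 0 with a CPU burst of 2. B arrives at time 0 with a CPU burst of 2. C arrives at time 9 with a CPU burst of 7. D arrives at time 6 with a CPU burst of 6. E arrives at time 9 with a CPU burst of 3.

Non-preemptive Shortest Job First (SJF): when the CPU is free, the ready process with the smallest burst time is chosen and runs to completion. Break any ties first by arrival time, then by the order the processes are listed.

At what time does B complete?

Schedule: | A 0-2 | B 2-4 | idle 4-6 | D 6-12 | E 12-15 | C 15-22 |
Completion: A=2  B=4  C=22  D=12  E=15
Turnaround (C−A): A=2  B=4  C=13  D=6  E=6

4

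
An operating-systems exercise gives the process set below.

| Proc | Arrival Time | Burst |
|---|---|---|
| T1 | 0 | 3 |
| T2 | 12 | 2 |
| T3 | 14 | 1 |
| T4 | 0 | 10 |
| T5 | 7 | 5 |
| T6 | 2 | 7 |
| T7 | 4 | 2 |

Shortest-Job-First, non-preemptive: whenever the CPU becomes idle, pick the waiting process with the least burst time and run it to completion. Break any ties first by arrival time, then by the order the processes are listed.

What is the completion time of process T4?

30

Schedule: | T1 0-3 | T6 3-10 | T7 10-12 | T2 12-14 | T3 14-15 | T5 15-20 | T4 20-30 |
Completion: T1=3  T2=14  T3=15  T4=30  T5=20  T6=10  T7=12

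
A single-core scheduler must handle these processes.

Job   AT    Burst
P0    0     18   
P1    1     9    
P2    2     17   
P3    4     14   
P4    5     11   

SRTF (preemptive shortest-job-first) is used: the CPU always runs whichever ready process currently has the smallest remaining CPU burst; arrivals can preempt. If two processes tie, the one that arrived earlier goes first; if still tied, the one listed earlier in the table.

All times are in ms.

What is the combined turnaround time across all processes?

Timeline: | P0 0-1 | P1 1-10 | P4 10-21 | P3 21-35 | P0 35-52 | P2 52-69 |
Completion: P0=52  P1=10  P2=69  P3=35  P4=21
Turnaround = completion − arrival: P0=52, P1=9, P2=67, P3=31, P4=16
Total turnaround = 52 + 9 + 67 + 31 + 16 = 175

175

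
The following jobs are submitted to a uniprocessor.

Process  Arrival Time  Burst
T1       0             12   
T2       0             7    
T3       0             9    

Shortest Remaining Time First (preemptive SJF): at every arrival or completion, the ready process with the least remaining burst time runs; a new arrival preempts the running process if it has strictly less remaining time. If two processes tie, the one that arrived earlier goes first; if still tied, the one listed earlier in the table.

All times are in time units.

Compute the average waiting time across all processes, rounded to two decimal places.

7.67

Gantt: | T2 0-7 | T3 7-16 | T1 16-28 |
Completion: T1=28  T2=7  T3=16
Turnaround (C−A): T1=28  T2=7  T3=16
Waiting times: T1=16, T2=0, T3=7
Average waiting = (16+0+7) / 3 = 23/3 = 7.67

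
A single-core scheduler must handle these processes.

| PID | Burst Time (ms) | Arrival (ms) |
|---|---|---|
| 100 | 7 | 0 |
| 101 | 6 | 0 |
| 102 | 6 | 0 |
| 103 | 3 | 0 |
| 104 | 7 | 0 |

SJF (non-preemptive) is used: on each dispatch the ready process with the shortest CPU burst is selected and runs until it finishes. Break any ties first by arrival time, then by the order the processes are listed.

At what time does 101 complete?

Timeline: | 103 0-3 | 101 3-9 | 102 9-15 | 100 15-22 | 104 22-29 |
Completion: 100=22  101=9  102=15  103=3  104=29
Turnaround (C−A): 100=22  101=9  102=15  103=3  104=29

9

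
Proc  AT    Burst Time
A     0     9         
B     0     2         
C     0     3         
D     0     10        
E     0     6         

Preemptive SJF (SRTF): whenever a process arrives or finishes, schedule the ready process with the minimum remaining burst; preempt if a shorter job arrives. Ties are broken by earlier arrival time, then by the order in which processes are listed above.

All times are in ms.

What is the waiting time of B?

Gantt: | B 0-2 | C 2-5 | E 5-11 | A 11-20 | D 20-30 |
Completion: A=20  B=2  C=5  D=30  E=11
Waiting(B) = turnaround − burst = 2 − 2 = 0

0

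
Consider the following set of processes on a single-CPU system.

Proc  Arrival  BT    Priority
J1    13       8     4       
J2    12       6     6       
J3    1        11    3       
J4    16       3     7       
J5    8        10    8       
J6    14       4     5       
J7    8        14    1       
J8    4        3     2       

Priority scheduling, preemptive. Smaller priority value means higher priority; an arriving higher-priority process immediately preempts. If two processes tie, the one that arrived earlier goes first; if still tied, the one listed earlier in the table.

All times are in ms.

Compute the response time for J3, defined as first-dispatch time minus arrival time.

Schedule: | idle 0-1 | J3 1-4 | J8 4-7 | J3 7-8 | J7 8-22 | J3 22-29 | J1 29-37 | J6 37-41 | J2 41-47 | J4 47-50 | J5 50-60 |
Completion: J1=37  J2=47  J3=29  J4=50  J5=60  J6=41  J7=22  J8=7
Turnaround (C−A): J1=24  J2=35  J3=28  J4=34  J5=52  J6=27  J7=14  J8=3
Response(J3) = first start − arrival = 1 − 1 = 0

0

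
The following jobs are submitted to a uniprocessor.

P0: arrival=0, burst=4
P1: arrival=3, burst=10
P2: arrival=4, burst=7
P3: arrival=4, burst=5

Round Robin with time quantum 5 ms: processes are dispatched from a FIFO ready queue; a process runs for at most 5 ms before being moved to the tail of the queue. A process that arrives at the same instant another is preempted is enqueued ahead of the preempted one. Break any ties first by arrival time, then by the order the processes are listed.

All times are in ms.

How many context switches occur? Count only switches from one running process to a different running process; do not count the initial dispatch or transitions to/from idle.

Schedule: | P0 0-4 | P1 4-9 | P2 9-14 | P3 14-19 | P1 19-24 | P2 24-26 |
Completion: P0=4  P1=24  P2=26  P3=19
Turnaround (C−A): P0=4  P1=21  P2=22  P3=15

5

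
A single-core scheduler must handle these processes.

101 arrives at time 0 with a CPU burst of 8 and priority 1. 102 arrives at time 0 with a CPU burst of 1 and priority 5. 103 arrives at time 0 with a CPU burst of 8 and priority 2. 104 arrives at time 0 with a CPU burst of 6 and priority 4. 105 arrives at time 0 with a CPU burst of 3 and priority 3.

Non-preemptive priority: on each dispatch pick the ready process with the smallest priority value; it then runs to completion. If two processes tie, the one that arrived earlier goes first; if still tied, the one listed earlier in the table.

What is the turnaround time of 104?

25

Gantt: | 101 0-8 | 103 8-16 | 105 16-19 | 104 19-25 | 102 25-26 |
Completion: 101=8  102=26  103=16  104=25  105=19
Turnaround (C−A): 101=8  102=26  103=16  104=25  105=19
Turnaround(104) = completion − arrival = 25 − 0 = 25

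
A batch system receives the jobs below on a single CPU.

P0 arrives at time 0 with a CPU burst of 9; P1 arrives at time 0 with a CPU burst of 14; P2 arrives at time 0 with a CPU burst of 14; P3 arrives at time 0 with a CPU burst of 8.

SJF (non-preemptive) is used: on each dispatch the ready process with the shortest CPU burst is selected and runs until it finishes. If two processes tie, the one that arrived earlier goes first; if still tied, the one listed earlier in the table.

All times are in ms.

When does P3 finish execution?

Gantt: | P3 0-8 | P0 8-17 | P1 17-31 | P2 31-45 |
Completion: P0=17  P1=31  P2=45  P3=8

8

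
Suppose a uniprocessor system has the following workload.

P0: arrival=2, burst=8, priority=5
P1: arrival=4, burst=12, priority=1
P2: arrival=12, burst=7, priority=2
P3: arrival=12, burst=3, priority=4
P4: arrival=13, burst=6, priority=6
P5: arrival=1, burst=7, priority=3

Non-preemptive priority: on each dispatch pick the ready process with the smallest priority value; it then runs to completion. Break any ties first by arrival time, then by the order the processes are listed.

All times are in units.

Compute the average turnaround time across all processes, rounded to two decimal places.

20.50

Schedule: | idle 0-1 | P5 1-8 | P1 8-20 | P2 20-27 | P3 27-30 | P0 30-38 | P4 38-44 |
Completion: P0=38  P1=20  P2=27  P3=30  P4=44  P5=8
Turnaround (C−A): P0=36  P1=16  P2=15  P3=18  P4=31  P5=7
Turnaround times: P0=36, P1=16, P2=15, P3=18, P4=31, P5=7
Average turnaround = (36+16+15+18+31+7) / 6 = 123/6 = 20.50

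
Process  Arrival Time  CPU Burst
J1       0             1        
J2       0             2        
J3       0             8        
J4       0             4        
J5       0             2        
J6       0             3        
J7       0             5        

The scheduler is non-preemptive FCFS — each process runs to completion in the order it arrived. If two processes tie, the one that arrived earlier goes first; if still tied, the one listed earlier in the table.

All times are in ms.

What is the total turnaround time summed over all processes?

Schedule: | J1 0-1 | J2 1-3 | J3 3-11 | J4 11-15 | J5 15-17 | J6 17-20 | J7 20-25 |
Completion: J1=1  J2=3  J3=11  J4=15  J5=17  J6=20  J7=25
Turnaround = completion − arrival: J1=1, J2=3, J3=11, J4=15, J5=17, J6=20, J7=25
Total turnaround = 1 + 3 + 11 + 15 + 17 + 20 + 25 = 92

92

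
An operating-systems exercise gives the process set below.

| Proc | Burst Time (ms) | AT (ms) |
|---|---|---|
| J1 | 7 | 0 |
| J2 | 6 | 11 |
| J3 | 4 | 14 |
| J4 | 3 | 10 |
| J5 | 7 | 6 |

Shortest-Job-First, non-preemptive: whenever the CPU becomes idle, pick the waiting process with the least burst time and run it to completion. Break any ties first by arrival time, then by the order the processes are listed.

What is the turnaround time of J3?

Schedule: | J1 0-7 | J5 7-14 | J4 14-17 | J3 17-21 | J2 21-27 |
Completion: J1=7  J2=27  J3=21  J4=17  J5=14
Turnaround(J3) = completion − arrival = 21 − 14 = 7

7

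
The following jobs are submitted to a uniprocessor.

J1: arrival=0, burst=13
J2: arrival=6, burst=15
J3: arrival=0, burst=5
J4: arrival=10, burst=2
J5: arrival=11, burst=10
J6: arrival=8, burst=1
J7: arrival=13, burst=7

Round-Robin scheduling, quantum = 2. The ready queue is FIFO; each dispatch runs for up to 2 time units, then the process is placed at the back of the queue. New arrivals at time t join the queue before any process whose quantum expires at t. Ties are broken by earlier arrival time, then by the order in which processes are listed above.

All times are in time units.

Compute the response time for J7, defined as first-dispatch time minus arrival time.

9

Schedule: | J1 0-2 | J3 2-4 | J1 4-6 | J3 6-8 | J2 8-10 | J1 10-12 | J6 12-13 | J3 13-14 | J4 14-16 | J2 16-18 | J5 18-20 | J1 20-22 | J7 22-24 | J2 24-26 | J5 26-28 | J1 28-30 | J7 30-32 | J2 32-34 | J5 34-36 | J1 36-38 | J7 38-40 | J2 40-42 | J5 42-44 | J1 44-45 | J7 45-46 | J2 46-48 | J5 48-50 | J2 50-53 |
Completion: J1=45  J2=53  J3=14  J4=16  J5=50  J6=13  J7=46
Turnaround (C−A): J1=45  J2=47  J3=14  J4=6  J5=39  J6=5  J7=33
Response(J7) = first start − arrival = 22 − 13 = 9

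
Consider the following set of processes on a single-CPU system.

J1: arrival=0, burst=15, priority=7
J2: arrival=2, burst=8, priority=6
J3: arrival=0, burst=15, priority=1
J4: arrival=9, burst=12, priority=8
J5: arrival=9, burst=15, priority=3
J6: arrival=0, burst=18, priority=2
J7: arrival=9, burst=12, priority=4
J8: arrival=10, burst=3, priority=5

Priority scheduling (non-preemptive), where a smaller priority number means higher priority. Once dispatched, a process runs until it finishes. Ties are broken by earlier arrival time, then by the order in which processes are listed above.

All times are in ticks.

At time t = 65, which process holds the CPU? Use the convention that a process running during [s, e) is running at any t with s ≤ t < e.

J2

Timeline: | J3 0-15 | J6 15-33 | J5 33-48 | J7 48-60 | J8 60-63 | J2 63-71 | J1 71-86 | J4 86-98 |
Completion: J1=86  J2=71  J3=15  J4=98  J5=48  J6=33  J7=60  J8=63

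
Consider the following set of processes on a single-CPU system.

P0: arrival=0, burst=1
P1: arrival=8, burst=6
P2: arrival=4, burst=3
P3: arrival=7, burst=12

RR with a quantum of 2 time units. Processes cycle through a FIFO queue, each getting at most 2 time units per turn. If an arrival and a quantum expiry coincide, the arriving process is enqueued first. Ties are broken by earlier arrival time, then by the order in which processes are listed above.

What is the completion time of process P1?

19

Schedule: | P0 0-1 | idle 1-4 | P2 4-7 | P3 7-9 | P1 9-11 | P3 11-13 | P1 13-15 | P3 15-17 | P1 17-19 | P3 19-25 |
Completion: P0=1  P1=19  P2=7  P3=25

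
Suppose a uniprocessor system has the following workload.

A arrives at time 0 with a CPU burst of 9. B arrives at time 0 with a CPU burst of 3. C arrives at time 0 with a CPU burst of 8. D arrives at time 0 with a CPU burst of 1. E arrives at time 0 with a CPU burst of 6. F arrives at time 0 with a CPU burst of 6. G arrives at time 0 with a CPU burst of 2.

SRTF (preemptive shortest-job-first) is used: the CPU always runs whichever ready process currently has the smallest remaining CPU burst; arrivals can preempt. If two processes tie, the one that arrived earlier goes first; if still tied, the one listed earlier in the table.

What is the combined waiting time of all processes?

66

Gantt: | D 0-1 | G 1-3 | B 3-6 | E 6-12 | F 12-18 | C 18-26 | A 26-35 |
Completion: A=35  B=6  C=26  D=1  E=12  F=18  G=3
Turnaround (C−A): A=35  B=6  C=26  D=1  E=12  F=18  G=3
Waiting = turnaround − burst: A=26, B=3, C=18, D=0, E=6, F=12, G=1
Total waiting = 26 + 3 + 18 + 0 + 6 + 12 + 1 = 66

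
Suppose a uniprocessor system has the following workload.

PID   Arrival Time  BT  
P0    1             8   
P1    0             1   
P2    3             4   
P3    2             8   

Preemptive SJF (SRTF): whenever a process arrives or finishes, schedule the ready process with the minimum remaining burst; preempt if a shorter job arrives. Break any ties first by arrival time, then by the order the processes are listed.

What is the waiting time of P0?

4

Schedule: | P1 0-1 | P0 1-3 | P2 3-7 | P0 7-13 | P3 13-21 |
Completion: P0=13  P1=1  P2=7  P3=21
Turnaround (C−A): P0=12  P1=1  P2=4  P3=19
Waiting(P0) = turnaround − burst = 12 − 8 = 4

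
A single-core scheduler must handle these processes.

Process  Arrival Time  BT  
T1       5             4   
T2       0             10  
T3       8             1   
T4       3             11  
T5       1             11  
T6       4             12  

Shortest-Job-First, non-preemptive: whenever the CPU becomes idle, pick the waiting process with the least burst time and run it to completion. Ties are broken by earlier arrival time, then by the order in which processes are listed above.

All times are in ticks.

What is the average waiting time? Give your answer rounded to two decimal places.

Timeline: | T2 0-10 | T3 10-11 | T1 11-15 | T5 15-26 | T4 26-37 | T6 37-49 |
Completion: T1=15  T2=10  T3=11  T4=37  T5=26  T6=49
Waiting times: T1=6, T2=0, T3=2, T4=23, T5=14, T6=33
Average waiting = (6+0+2+23+14+33) / 6 = 78/6 = 13.00

13.00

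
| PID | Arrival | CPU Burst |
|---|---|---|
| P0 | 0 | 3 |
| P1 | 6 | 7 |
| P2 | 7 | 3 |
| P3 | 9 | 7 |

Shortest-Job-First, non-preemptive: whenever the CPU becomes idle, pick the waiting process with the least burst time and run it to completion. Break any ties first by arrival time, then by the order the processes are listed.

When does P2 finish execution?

16

Gantt: | P0 0-3 | idle 3-6 | P1 6-13 | P2 13-16 | P3 16-23 |
Completion: P0=3  P1=13  P2=16  P3=23
Turnaround (C−A): P0=3  P1=7  P2=9  P3=14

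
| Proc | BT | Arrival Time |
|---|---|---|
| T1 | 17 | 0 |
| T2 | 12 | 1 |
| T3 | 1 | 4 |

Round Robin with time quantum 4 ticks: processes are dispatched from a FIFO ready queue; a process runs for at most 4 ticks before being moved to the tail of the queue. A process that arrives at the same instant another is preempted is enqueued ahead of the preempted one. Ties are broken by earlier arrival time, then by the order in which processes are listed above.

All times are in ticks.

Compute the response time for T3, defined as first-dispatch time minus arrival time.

Gantt: | T1 0-4 | T2 4-8 | T3 8-9 | T1 9-13 | T2 13-17 | T1 17-21 | T2 21-25 | T1 25-30 |
Completion: T1=30  T2=25  T3=9
Turnaround (C−A): T1=30  T2=24  T3=5
Response(T3) = first start − arrival = 8 − 4 = 4

4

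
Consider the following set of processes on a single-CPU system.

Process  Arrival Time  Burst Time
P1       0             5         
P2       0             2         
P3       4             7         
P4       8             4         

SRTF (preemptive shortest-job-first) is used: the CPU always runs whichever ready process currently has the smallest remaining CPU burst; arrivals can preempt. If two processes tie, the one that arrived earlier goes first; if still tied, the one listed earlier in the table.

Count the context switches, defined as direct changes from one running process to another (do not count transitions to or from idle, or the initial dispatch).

Schedule: | P2 0-2 | P1 2-7 | P3 7-8 | P4 8-12 | P3 12-18 |
Completion: P1=7  P2=2  P3=18  P4=12
Turnaround (C−A): P1=7  P2=2  P3=14  P4=4

4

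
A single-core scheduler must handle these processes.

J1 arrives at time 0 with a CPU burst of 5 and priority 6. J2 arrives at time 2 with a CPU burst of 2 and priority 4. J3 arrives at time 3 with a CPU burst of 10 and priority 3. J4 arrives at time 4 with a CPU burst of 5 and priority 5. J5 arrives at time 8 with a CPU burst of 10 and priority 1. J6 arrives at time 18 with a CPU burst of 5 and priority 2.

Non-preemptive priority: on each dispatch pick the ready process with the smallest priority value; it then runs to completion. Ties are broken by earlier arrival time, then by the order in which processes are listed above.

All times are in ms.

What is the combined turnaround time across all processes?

Gantt: | J1 0-5 | J3 5-15 | J5 15-25 | J6 25-30 | J2 30-32 | J4 32-37 |
Completion: J1=5  J2=32  J3=15  J4=37  J5=25  J6=30
Turnaround (C−A): J1=5  J2=30  J3=12  J4=33  J5=17  J6=12
Turnaround = completion − arrival: J1=5, J2=30, J3=12, J4=33, J5=17, J6=12
Total turnaround = 5 + 30 + 12 + 33 + 17 + 12 = 109

109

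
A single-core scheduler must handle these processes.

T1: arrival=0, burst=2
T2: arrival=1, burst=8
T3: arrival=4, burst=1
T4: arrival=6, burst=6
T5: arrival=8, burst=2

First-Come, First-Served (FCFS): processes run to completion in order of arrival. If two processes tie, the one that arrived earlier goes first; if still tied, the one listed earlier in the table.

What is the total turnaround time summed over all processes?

Timeline: | T1 0-2 | T2 2-10 | T3 10-11 | T4 11-17 | T5 17-19 |
Completion: T1=2  T2=10  T3=11  T4=17  T5=19
Turnaround (C−A): T1=2  T2=9  T3=7  T4=11  T5=11
Turnaround = completion − arrival: T1=2, T2=9, T3=7, T4=11, T5=11
Total turnaround = 2 + 9 + 7 + 11 + 11 = 40

40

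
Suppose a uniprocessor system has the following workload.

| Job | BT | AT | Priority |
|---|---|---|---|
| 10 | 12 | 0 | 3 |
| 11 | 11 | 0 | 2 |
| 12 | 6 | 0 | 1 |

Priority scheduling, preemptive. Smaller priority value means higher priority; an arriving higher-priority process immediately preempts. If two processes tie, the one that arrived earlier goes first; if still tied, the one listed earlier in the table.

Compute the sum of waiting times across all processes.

Schedule: | 12 0-6 | 11 6-17 | 10 17-29 |
Completion: 10=29  11=17  12=6
Turnaround (C−A): 10=29  11=17  12=6
Waiting = turnaround − burst: 10=17, 11=6, 12=0
Total waiting = 17 + 6 + 0 = 23

23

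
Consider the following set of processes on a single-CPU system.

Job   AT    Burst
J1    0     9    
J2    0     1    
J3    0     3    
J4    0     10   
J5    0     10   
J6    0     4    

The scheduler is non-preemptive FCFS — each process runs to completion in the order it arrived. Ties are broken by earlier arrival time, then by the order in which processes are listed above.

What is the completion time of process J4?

23

Timeline: | J1 0-9 | J2 9-10 | J3 10-13 | J4 13-23 | J5 23-33 | J6 33-37 |
Completion: J1=9  J2=10  J3=13  J4=23  J5=33  J6=37
Turnaround (C−A): J1=9  J2=10  J3=13  J4=23  J5=33  J6=37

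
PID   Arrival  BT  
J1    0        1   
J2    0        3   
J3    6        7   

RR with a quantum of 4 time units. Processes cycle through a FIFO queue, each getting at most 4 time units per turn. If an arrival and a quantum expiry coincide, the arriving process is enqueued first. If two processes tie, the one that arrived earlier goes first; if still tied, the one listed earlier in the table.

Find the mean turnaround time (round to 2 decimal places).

Timeline: | J1 0-1 | J2 1-4 | idle 4-6 | J3 6-13 |
Completion: J1=1  J2=4  J3=13
Turnaround times: J1=1, J2=4, J3=7
Average turnaround = (1+4+7) / 3 = 12/3 = 4.00

4.00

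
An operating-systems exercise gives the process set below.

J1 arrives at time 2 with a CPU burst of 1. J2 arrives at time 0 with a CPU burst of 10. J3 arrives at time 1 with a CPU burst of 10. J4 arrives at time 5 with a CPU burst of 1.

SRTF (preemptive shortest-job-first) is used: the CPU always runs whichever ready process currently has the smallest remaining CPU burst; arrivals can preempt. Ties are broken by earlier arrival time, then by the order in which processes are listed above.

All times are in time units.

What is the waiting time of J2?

2

Timeline: | J2 0-2 | J1 2-3 | J2 3-5 | J4 5-6 | J2 6-12 | J3 12-22 |
Completion: J1=3  J2=12  J3=22  J4=6
Turnaround (C−A): J1=1  J2=12  J3=21  J4=1
Waiting(J2) = turnaround − burst = 12 − 10 = 2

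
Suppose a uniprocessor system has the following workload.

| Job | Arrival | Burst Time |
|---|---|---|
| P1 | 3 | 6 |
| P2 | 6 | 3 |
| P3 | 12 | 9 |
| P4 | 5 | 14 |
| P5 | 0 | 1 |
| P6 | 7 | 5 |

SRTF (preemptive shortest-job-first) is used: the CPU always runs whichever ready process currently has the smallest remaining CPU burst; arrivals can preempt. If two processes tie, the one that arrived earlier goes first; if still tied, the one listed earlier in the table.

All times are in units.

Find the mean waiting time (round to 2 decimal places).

5.67

Schedule: | P5 0-1 | idle 1-3 | P1 3-9 | P2 9-12 | P6 12-17 | P3 17-26 | P4 26-40 |
Completion: P1=9  P2=12  P3=26  P4=40  P5=1  P6=17
Turnaround (C−A): P1=6  P2=6  P3=14  P4=35  P5=1  P6=10
Waiting times: P1=0, P2=3, P3=5, P4=21, P5=0, P6=5
Average waiting = (0+3+5+21+0+5) / 6 = 34/6 = 5.67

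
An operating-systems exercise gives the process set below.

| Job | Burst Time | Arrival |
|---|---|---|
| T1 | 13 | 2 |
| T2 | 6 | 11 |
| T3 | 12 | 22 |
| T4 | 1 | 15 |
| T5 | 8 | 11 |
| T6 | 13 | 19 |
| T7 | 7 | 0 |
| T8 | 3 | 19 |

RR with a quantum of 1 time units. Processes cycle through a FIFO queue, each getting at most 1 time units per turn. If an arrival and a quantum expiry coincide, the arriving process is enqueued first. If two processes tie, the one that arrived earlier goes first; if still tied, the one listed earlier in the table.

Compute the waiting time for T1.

Gantt: | T7 0-2 | T1 2-3 | T7 3-4 | T1 4-5 | T7 5-6 | T1 6-7 | T7 7-8 | T1 8-9 | T7 9-10 | T1 10-11 | T7 11-12 | T2 12-13 | T5 13-14 | T1 14-15 | T2 15-16 | T5 16-17 | T4 17-18 | T1 18-19 | T2 19-20 | T5 20-21 | T6 21-22 | T8 22-23 | T1 23-24 | T2 24-25 | T5 25-26 | T3 26-27 | T6 27-28 | T8 28-29 | T1 29-30 | T2 30-31 | T5 31-32 | T3 32-33 | T6 33-34 | T8 34-35 | T1 35-36 | T2 36-37 | T5 37-38 | T3 38-39 | T6 39-40 | T1 40-41 | T5 41-42 | T3 42-43 | T6 43-44 | T1 44-45 | T5 45-46 | T3 46-47 | T6 47-48 | T1 48-49 | T3 49-50 | T6 50-51 | T3 51-52 | T6 52-53 | T3 53-54 | T6 54-55 | T3 55-56 | T6 56-57 | T3 57-58 | T6 58-59 | T3 59-60 | T6 60-61 | T3 61-62 | T6 62-63 |
Completion: T1=49  T2=37  T3=62  T4=18  T5=46  T6=63  T7=12  T8=35
Turnaround (C−A): T1=47  T2=26  T3=40  T4=3  T5=35  T6=44  T7=12  T8=16
Waiting(T1) = turnaround − burst = 47 − 13 = 34

34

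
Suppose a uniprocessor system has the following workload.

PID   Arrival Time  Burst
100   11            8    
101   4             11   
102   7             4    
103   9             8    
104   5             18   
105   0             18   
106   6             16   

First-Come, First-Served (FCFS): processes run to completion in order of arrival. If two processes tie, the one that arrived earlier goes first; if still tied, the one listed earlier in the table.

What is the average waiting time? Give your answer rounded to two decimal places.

36.71

Gantt: | 105 0-18 | 101 18-29 | 104 29-47 | 106 47-63 | 102 63-67 | 103 67-75 | 100 75-83 |
Completion: 100=83  101=29  102=67  103=75  104=47  105=18  106=63
Turnaround (C−A): 100=72  101=25  102=60  103=66  104=42  105=18  106=57
Waiting times: 100=64, 101=14, 102=56, 103=58, 104=24, 105=0, 106=41
Average waiting = (64+14+56+58+24+0+41) / 7 = 257/7 = 36.71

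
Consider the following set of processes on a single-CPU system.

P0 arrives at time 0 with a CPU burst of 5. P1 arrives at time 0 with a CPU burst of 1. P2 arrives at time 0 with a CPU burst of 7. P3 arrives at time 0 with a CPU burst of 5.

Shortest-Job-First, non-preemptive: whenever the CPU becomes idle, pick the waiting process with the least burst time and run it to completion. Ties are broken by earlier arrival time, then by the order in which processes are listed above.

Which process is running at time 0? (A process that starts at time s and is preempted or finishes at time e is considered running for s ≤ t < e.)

Schedule: | P1 0-1 | P0 1-6 | P3 6-11 | P2 11-18 |
Completion: P0=6  P1=1  P2=18  P3=11

P1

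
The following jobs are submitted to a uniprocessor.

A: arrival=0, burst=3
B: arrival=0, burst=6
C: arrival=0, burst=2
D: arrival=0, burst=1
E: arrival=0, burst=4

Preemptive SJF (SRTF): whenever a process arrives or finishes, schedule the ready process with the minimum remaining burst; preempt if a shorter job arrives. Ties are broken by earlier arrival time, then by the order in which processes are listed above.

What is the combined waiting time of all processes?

20

Timeline: | D 0-1 | C 1-3 | A 3-6 | E 6-10 | B 10-16 |
Completion: A=6  B=16  C=3  D=1  E=10
Turnaround (C−A): A=6  B=16  C=3  D=1  E=10
Waiting = turnaround − burst: A=3, B=10, C=1, D=0, E=6
Total waiting = 3 + 10 + 1 + 0 + 6 = 20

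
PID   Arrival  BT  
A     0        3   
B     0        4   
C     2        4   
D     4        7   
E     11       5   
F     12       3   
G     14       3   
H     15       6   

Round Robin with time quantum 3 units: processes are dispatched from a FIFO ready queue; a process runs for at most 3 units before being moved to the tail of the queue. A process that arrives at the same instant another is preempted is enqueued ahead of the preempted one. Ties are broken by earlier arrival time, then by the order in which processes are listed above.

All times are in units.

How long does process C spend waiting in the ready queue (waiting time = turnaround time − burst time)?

Timeline: | A 0-3 | B 3-6 | C 6-9 | D 9-12 | B 12-13 | C 13-14 | E 14-17 | F 17-20 | D 20-23 | G 23-26 | H 26-29 | E 29-31 | D 31-32 | H 32-35 |
Completion: A=3  B=13  C=14  D=32  E=31  F=20  G=26  H=35
Waiting(C) = turnaround − burst = 12 − 4 = 8

8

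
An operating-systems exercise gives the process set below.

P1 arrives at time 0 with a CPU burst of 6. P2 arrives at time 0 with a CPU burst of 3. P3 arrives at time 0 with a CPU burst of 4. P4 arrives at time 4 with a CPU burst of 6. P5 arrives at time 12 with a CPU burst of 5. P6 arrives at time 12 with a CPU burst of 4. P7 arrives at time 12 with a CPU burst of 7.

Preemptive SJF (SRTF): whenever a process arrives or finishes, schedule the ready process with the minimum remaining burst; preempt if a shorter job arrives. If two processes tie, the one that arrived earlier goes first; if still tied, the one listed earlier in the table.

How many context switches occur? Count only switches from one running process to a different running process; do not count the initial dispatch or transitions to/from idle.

Gantt: | P2 0-3 | P3 3-7 | P1 7-13 | P6 13-17 | P5 17-22 | P4 22-28 | P7 28-35 |
Completion: P1=13  P2=3  P3=7  P4=28  P5=22  P6=17  P7=35
Turnaround (C−A): P1=13  P2=3  P3=7  P4=24  P5=10  P6=5  P7=23

6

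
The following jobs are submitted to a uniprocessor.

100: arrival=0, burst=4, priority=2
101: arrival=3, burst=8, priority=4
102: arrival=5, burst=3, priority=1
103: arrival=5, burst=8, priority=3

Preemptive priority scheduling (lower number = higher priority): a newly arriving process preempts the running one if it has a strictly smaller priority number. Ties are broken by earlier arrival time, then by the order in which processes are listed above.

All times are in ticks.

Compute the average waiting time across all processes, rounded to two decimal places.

3.75

Timeline: | 100 0-4 | 101 4-5 | 102 5-8 | 103 8-16 | 101 16-23 |
Completion: 100=4  101=23  102=8  103=16
Turnaround (C−A): 100=4  101=20  102=3  103=11
Waiting times: 100=0, 101=12, 102=0, 103=3
Average waiting = (0+12+0+3) / 4 = 15/4 = 3.75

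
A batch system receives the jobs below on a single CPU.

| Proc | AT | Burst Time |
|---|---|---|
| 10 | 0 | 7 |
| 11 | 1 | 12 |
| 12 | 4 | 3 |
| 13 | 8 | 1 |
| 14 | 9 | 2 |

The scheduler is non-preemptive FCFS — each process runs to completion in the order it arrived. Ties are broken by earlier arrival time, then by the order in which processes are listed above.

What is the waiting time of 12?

15

Gantt: | 10 0-7 | 11 7-19 | 12 19-22 | 13 22-23 | 14 23-25 |
Completion: 10=7  11=19  12=22  13=23  14=25
Waiting(12) = turnaround − burst = 18 − 3 = 15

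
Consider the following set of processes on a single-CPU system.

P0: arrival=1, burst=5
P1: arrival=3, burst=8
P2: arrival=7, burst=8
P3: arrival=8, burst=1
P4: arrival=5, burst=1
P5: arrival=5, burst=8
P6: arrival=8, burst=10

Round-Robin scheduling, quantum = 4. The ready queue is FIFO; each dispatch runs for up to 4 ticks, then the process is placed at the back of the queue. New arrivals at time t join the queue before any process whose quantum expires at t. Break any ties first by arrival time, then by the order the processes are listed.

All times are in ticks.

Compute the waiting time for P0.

Gantt: | idle 0-1 | P0 1-5 | P1 5-9 | P4 9-10 | P5 10-14 | P0 14-15 | P2 15-19 | P3 19-20 | P6 20-24 | P1 24-28 | P5 28-32 | P2 32-36 | P6 36-42 |
Completion: P0=15  P1=28  P2=36  P3=20  P4=10  P5=32  P6=42
Turnaround (C−A): P0=14  P1=25  P2=29  P3=12  P4=5  P5=27  P6=34
Waiting(P0) = turnaround − burst = 14 − 5 = 9

9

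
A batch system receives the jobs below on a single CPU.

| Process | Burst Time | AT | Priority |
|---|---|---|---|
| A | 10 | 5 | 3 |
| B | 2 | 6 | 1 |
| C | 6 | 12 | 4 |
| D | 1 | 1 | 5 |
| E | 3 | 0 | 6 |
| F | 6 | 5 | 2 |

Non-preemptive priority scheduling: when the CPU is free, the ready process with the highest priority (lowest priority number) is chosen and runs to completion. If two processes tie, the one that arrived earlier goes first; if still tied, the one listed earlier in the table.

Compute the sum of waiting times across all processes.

26

Gantt: | E 0-3 | D 3-4 | idle 4-5 | F 5-11 | B 11-13 | A 13-23 | C 23-29 |
Completion: A=23  B=13  C=29  D=4  E=3  F=11
Turnaround (C−A): A=18  B=7  C=17  D=3  E=3  F=6
Waiting = turnaround − burst: A=8, B=5, C=11, D=2, E=0, F=0
Total waiting = 8 + 5 + 11 + 2 + 0 + 0 = 26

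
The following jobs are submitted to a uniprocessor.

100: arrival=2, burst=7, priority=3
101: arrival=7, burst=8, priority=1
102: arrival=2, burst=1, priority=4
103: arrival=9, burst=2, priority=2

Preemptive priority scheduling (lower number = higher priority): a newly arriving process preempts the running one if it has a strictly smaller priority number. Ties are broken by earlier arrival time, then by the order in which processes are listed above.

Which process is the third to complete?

Schedule: | idle 0-2 | 100 2-7 | 101 7-15 | 103 15-17 | 100 17-19 | 102 19-20 |
Completion: 100=19  101=15  102=20  103=17
Turnaround (C−A): 100=17  101=8  102=18  103=8
Finish order: 101 → 103 → 100 → 102

100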